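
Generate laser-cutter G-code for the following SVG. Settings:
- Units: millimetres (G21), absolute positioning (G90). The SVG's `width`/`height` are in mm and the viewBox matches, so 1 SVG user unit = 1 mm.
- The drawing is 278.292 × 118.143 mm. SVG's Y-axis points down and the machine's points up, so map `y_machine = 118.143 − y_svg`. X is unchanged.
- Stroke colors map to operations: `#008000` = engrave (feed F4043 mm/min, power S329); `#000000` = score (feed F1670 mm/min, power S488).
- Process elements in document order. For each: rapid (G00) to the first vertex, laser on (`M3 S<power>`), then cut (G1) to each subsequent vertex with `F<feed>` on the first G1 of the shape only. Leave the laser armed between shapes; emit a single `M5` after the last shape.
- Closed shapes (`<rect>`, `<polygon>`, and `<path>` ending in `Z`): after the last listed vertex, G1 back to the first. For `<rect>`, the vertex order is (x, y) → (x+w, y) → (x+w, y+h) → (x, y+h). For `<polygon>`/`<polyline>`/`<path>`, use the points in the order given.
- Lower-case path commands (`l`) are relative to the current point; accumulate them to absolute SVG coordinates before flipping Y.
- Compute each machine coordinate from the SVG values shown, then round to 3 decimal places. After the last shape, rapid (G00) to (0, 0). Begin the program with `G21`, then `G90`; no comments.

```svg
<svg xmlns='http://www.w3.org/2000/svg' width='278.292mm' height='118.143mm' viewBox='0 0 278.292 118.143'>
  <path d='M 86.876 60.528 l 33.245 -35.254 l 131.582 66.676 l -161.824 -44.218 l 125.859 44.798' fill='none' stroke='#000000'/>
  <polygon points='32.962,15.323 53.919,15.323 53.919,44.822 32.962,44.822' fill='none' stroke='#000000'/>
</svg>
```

viewBox `0 0 278.292 118.143` with mm width/height → 1 unit = 1 mm. Flip: y_m = 118.143 − y_svg.

**Shape 1** — `<path>` open polyline, stroke `#000000` → score (S488, F1670). Machine vertices: (86.876,57.615) → (120.121,92.869) → (251.703,26.193) → (89.879,70.411) → (215.738,25.613). Open path.

**Shape 2** — `<polygon>` rectangle, stroke `#000000` → score (S488, F1670). Machine vertices: (32.962,102.820) → (53.919,102.820) → (53.919,73.321) → (32.962,73.321) → (32.962,102.820). Closed: final G1 returns to the first vertex.

G21
G90
G00 X86.876 Y57.615
M3 S488
G1 X120.121 Y92.869 F1670
G1 X251.703 Y26.193
G1 X89.879 Y70.411
G1 X215.738 Y25.613
G00 X32.962 Y102.820
M3 S488
G1 X53.919 Y102.820 F1670
G1 X53.919 Y73.321
G1 X32.962 Y73.321
G1 X32.962 Y102.820
M5
G00 X0.000 Y0.000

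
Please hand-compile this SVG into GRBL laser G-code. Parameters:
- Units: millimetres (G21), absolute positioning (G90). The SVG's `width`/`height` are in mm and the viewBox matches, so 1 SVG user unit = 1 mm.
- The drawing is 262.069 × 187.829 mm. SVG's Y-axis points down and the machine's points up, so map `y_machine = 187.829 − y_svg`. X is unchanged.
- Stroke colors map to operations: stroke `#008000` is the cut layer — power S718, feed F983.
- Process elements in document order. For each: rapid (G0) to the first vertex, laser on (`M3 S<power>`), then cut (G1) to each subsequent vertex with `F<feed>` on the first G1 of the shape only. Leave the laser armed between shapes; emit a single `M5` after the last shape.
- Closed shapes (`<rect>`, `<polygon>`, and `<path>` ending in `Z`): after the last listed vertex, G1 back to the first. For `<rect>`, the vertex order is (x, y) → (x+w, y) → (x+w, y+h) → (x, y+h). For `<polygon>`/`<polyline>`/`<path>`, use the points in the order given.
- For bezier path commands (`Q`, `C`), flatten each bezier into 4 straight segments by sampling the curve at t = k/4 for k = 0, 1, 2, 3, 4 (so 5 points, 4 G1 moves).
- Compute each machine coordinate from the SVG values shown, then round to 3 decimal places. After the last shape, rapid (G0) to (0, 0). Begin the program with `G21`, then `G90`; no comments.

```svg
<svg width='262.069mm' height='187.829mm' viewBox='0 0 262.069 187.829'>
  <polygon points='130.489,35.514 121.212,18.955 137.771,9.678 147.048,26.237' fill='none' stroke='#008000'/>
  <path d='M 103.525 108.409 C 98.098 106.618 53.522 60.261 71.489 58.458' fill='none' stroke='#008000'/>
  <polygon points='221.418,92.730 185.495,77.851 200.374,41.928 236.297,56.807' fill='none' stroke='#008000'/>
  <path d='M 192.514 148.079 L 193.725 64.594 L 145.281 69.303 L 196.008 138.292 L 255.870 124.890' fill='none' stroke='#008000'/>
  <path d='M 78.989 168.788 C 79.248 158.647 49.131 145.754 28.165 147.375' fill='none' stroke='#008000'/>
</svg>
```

G21
G90
G0 X130.489 Y152.315
M3 S718
G1 X121.212 Y168.874 F983
G1 X137.771 Y178.151
G1 X147.048 Y161.592
G1 X130.489 Y152.315
G0 X103.525 Y79.420
M3 S718
G1 X93.703 Y87.727 F983
G1 X78.734 Y104.391
G1 X68.152 Y121.057
G1 X71.489 Y129.371
G0 X221.418 Y95.099
M3 S718
G1 X185.495 Y109.978 F983
G1 X200.374 Y145.901
G1 X236.297 Y131.022
G1 X221.418 Y95.099
G0 X192.514 Y39.750
M3 S718
G1 X193.725 Y123.235 F983
G1 X145.281 Y118.526
G1 X196.008 Y49.537
G1 X255.870 Y62.939
G0 X78.989 Y19.041
M3 S718
G1 X74.105 Y26.893 F983
G1 X61.536 Y34.158
G1 X44.988 Y39.218
G1 X28.165 Y40.454
M5
G0 X0.000 Y0.000

Since the viewBox matches the mm dimensions, user units are millimetres directly. The only transform is the Y-flip y_m = 187.829 − y_svg.

Shape 1 is a regular polygon drawn with `<polygon>`. Its stroke #008000 means cut at S718, F983. After flipping Y the toolpath is (130.489,152.315) → (121.212,168.874) → (137.771,178.151) → (147.048,161.592) → (130.489,152.315), returning to the start.

Shape 2 is a cubic bezier drawn with `<path>`. Its stroke #008000 means cut at S718, F983. After flipping Y the toolpath is (103.525,79.420) → (93.703,87.727) → (78.734,104.391) → (68.152,121.057) → (71.489,129.371).

Shape 3 is a regular polygon drawn with `<polygon>`. Its stroke #008000 means cut at S718, F983. After flipping Y the toolpath is (221.418,95.099) → (185.495,109.978) → (200.374,145.901) → (236.297,131.022) → (221.418,95.099), returning to the start.

Shape 4 is a open polyline drawn with `<path>`. Its stroke #008000 means cut at S718, F983. After flipping Y the toolpath is (192.514,39.750) → (193.725,123.235) → (145.281,118.526) → (196.008,49.537) → (255.870,62.939).

Shape 5 is a cubic bezier drawn with `<path>`. Its stroke #008000 means cut at S718, F983. After flipping Y the toolpath is (78.989,19.041) → (74.105,26.893) → (61.536,34.158) → (44.988,39.218) → (28.165,40.454).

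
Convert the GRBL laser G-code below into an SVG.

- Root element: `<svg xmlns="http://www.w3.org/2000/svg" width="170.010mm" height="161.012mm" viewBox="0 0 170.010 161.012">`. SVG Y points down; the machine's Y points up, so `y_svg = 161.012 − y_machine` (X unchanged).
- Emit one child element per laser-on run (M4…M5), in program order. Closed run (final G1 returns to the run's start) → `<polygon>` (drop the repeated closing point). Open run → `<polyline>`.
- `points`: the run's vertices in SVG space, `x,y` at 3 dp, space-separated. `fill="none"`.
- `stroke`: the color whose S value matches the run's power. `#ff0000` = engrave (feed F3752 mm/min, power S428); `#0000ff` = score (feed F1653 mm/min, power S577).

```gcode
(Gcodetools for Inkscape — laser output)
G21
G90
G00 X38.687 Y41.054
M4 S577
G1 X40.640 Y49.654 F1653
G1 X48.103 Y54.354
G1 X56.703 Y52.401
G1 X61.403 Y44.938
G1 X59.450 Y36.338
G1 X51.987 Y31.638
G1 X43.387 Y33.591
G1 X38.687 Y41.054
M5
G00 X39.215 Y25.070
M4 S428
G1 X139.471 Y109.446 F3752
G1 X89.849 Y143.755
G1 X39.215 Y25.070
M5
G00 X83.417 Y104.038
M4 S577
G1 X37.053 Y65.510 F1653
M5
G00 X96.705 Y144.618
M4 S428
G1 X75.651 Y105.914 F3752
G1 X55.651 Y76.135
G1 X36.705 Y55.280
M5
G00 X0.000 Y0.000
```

Machine Y-up, SVG Y-down with viewBox height 161.012, so y_svg = 161.012 − y_machine; X carries over.

Run 1: the run's S577 means `#0000ff` (score). The run returns to its start, so emit a `<polygon>` with points (Y-flipped): 38.687,119.958 40.640,111.358 48.103,106.658 56.703,108.611 61.403,116.074 59.450,124.674 51.987,129.374 43.387,127.421.

Run 2: the run's S428 means `#ff0000` (engrave). The run returns to its start, so emit a `<polygon>` with points (Y-flipped): 39.215,135.942 139.471,51.566 89.849,17.257.

Run 3: S577 ⇒ score layer `#0000ff`. The run is open, so emit a `<polyline>` with points (Y-flipped): 83.417,56.974 37.053,95.502.

Run 4: the run's S428 means `#ff0000` (engrave). The run is open, so emit a `<polyline>` with points (Y-flipped): 96.705,16.394 75.651,55.098 55.651,84.877 36.705,105.732.

<svg xmlns="http://www.w3.org/2000/svg" width="170.010mm" height="161.012mm" viewBox="0 0 170.010 161.012">
  <polygon points="38.687,119.958 40.640,111.358 48.103,106.658 56.703,108.611 61.403,116.074 59.450,124.674 51.987,129.374 43.387,127.421" fill="none" stroke="#0000ff"/>
  <polygon points="39.215,135.942 139.471,51.566 89.849,17.257" fill="none" stroke="#ff0000"/>
  <polyline points="83.417,56.974 37.053,95.502" fill="none" stroke="#0000ff"/>
  <polyline points="96.705,16.394 75.651,55.098 55.651,84.877 36.705,105.732" fill="none" stroke="#ff0000"/>
</svg>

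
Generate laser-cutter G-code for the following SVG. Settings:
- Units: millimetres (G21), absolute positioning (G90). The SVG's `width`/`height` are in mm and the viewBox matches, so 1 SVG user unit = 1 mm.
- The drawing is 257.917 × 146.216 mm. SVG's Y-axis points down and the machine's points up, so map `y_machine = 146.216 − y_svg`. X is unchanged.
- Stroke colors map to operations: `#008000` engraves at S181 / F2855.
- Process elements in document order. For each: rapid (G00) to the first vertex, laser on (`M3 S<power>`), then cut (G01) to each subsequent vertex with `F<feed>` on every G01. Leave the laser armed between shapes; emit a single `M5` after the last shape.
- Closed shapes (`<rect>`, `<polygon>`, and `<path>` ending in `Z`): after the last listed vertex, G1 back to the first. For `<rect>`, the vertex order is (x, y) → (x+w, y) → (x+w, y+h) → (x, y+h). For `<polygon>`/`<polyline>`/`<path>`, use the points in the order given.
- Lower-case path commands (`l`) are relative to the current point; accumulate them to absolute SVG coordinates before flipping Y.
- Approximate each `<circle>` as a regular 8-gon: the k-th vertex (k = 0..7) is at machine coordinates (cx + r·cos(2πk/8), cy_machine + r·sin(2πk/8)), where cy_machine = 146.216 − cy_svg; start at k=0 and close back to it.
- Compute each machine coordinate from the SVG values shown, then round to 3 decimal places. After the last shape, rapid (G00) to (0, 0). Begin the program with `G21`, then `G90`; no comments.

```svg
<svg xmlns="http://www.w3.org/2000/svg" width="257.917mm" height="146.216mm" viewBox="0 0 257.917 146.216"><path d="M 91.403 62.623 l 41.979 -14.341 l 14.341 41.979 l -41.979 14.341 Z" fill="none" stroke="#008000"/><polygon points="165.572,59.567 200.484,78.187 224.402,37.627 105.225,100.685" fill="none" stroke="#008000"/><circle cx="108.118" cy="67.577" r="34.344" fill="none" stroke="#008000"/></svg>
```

G21
G90
G00 X91.403 Y83.593
M3 S181
G01 X133.382 Y97.934 F2855
G01 X147.723 Y55.955 F2855
G01 X105.744 Y41.614 F2855
G01 X91.403 Y83.593 F2855
G00 X165.572 Y86.649
M3 S181
G01 X200.484 Y68.029 F2855
G01 X224.402 Y108.589 F2855
G01 X105.225 Y45.531 F2855
G01 X165.572 Y86.649 F2855
G00 X142.462 Y78.639
M3 S181
G01 X132.403 Y102.924 F2855
G01 X108.118 Y112.983 F2855
G01 X83.833 Y102.924 F2855
G01 X73.774 Y78.639 F2855
G01 X83.833 Y54.354 F2855
G01 X108.118 Y44.295 F2855
G01 X132.403 Y54.354 F2855
G01 X142.462 Y78.639 F2855
M5
G00 X0.000 Y0.000

1 u = 1 mm; y_m = 146.216 − y.

[1] `<path>` regular polygon, #008000→engrave S181 F2855: (91.403,83.593) → (133.382,97.934) → (147.723,55.955) → (105.744,41.614) → (91.403,83.593) (closed)

[2] `<polygon>` closed polygon, #008000→engrave S181 F2855: (165.572,86.649) → (200.484,68.029) → (224.402,108.589) → (105.225,45.531) → (165.572,86.649) (closed)

[3] `<circle>` circle, #008000→engrave S181 F2855: (142.462,78.639) → (132.403,102.924) → (108.118,112.983) → (83.833,102.924) → (73.774,78.639) → (83.833,54.354) → (108.118,44.295) → (132.403,54.354) → (142.462,78.639) (closed)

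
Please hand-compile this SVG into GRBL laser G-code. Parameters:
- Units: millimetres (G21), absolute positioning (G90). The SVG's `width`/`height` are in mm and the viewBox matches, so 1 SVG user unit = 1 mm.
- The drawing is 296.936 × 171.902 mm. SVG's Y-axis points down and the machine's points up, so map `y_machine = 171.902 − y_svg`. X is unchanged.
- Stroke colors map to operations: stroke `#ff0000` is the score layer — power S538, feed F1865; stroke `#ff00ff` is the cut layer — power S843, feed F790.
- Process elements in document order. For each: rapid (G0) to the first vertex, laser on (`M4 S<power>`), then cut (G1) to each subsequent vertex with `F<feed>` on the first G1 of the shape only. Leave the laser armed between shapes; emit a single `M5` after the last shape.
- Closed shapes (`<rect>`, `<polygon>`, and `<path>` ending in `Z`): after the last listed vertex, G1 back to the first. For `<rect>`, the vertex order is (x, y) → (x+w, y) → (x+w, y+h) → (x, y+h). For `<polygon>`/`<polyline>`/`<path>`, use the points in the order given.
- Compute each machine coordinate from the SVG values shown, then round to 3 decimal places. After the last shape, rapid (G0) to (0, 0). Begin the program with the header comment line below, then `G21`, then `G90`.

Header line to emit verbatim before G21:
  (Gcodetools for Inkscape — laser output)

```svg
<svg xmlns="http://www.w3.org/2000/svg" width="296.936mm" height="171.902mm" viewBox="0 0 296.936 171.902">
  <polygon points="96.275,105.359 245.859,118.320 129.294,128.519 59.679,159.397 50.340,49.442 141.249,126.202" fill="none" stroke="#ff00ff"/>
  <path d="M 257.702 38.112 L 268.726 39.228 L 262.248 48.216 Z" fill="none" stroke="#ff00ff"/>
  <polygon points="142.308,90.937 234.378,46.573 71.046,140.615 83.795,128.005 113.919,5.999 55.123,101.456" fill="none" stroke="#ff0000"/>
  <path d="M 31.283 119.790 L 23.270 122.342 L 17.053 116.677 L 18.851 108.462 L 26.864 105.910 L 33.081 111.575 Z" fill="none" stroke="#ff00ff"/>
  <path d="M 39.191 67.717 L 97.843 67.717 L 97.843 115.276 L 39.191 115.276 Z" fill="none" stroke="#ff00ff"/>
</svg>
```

(Gcodetools for Inkscape — laser output)
G21
G90
G0 X96.275 Y66.543
M4 S843
G1 X245.859 Y53.582 F790
G1 X129.294 Y43.383
G1 X59.679 Y12.505
G1 X50.340 Y122.460
G1 X141.249 Y45.700
G1 X96.275 Y66.543
G0 X257.702 Y133.790
M4 S843
G1 X268.726 Y132.674 F790
G1 X262.248 Y123.686
G1 X257.702 Y133.790
G0 X142.308 Y80.965
M4 S538
G1 X234.378 Y125.329 F1865
G1 X71.046 Y31.287
G1 X83.795 Y43.897
G1 X113.919 Y165.903
G1 X55.123 Y70.446
G1 X142.308 Y80.965
G0 X31.283 Y52.112
M4 S843
G1 X23.270 Y49.560 F790
G1 X17.053 Y55.225
G1 X18.851 Y63.440
G1 X26.864 Y65.992
G1 X33.081 Y60.327
G1 X31.283 Y52.112
G0 X39.191 Y104.185
M4 S843
G1 X97.843 Y104.185 F790
G1 X97.843 Y56.626
G1 X39.191 Y56.626
G1 X39.191 Y104.185
M5
G0 X0.000 Y0.000

Since the viewBox matches the mm dimensions, user units are millimetres directly. The only transform is the Y-flip y_m = 171.902 − y_svg.

Shape 1 is a closed polygon drawn with `<polygon>`. Its stroke #ff00ff means cut at S843, F790. After flipping Y the toolpath is (96.275,66.543) → (245.859,53.582) → (129.294,43.383) → (59.679,12.505) → (50.340,122.460) → (141.249,45.700) → (96.275,66.543), returning to the start.

Shape 2 is a regular polygon drawn with `<path>`. Its stroke #ff00ff means cut at S843, F790. After flipping Y the toolpath is (257.702,133.790) → (268.726,132.674) → (262.248,123.686) → (257.702,133.790), returning to the start.

Shape 3 is a closed polygon drawn with `<polygon>`. Its stroke #ff0000 means score at S538, F1865. After flipping Y the toolpath is (142.308,80.965) → (234.378,125.329) → (71.046,31.287) → (83.795,43.897) → (113.919,165.903) → (55.123,70.446) → (142.308,80.965), returning to the start.

Shape 4 is a regular polygon drawn with `<path>`. Its stroke #ff00ff means cut at S843, F790. After flipping Y the toolpath is (31.283,52.112) → (23.270,49.560) → (17.053,55.225) → (18.851,63.440) → (26.864,65.992) → (33.081,60.327) → (31.283,52.112), returning to the start.

Shape 5 is a rectangle drawn with `<path>`. Its stroke #ff00ff means cut at S843, F790. After flipping Y the toolpath is (39.191,104.185) → (97.843,104.185) → (97.843,56.626) → (39.191,56.626) → (39.191,104.185), returning to the start.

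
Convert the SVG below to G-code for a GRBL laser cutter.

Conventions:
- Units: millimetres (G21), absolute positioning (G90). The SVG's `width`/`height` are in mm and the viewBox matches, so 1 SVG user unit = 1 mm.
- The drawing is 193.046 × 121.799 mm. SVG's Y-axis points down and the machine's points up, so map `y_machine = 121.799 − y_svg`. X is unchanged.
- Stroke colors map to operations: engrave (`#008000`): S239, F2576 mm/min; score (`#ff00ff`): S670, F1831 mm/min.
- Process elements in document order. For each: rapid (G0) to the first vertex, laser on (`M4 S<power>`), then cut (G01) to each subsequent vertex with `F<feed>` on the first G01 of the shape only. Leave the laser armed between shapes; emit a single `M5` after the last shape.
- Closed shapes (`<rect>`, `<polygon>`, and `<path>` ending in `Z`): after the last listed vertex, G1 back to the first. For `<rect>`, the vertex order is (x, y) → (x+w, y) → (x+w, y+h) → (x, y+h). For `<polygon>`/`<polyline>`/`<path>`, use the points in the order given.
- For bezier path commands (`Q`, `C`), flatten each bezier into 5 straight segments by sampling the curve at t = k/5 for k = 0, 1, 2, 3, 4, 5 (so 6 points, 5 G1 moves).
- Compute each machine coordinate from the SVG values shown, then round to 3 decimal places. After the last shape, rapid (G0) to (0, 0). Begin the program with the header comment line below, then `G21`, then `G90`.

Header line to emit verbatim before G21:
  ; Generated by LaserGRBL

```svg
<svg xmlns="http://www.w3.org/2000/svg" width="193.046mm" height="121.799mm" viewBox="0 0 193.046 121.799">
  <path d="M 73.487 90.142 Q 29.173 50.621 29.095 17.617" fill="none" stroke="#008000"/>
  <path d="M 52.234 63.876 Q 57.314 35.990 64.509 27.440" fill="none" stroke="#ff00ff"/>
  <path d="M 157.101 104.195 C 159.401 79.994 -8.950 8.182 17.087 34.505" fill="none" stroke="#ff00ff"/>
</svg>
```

; Generated by LaserGRBL
G21
G90
G0 X73.487 Y31.657
M4 S239
G01 X57.531 Y47.205 F2576
G01 X45.114 Y62.231
G01 X36.235 Y76.736
G01 X30.896 Y90.720
G01 X29.095 Y104.182
G0 X52.234 Y57.923
M4 S670
G01 X54.351 Y68.304 F1831
G01 X56.636 Y77.138
G01 X59.091 Y84.425
G01 X61.716 Y90.166
G01 X64.509 Y94.359
G0 X157.101 Y17.604
M4 S670
G01 X140.923 Y36.672 F1831
G01 X101.311 Y60.171
G01 X55.786 Y81.105
G01 X21.871 Y92.478
G01 X17.087 Y87.294
M5
G0 X0.000 Y0.000

1 u = 1 mm; y_m = 121.799 − y.

[1] `<path>` quadratic bezier, #008000→engrave S239 F2576: (73.487,31.657) → (57.531,47.205) → (45.114,62.231) → (36.235,76.736) → (30.896,90.720) → (29.095,104.182)

[2] `<path>` quadratic bezier, #ff00ff→score S670 F1831: (52.234,57.923) → (54.351,68.304) → (56.636,77.138) → (59.091,84.425) → (61.716,90.166) → (64.509,94.359)

[3] `<path>` cubic bezier, #ff00ff→score S670 F1831: (157.101,17.604) → (140.923,36.672) → (101.311,60.171) → (55.786,81.105) → (21.871,92.478) → (17.087,87.294)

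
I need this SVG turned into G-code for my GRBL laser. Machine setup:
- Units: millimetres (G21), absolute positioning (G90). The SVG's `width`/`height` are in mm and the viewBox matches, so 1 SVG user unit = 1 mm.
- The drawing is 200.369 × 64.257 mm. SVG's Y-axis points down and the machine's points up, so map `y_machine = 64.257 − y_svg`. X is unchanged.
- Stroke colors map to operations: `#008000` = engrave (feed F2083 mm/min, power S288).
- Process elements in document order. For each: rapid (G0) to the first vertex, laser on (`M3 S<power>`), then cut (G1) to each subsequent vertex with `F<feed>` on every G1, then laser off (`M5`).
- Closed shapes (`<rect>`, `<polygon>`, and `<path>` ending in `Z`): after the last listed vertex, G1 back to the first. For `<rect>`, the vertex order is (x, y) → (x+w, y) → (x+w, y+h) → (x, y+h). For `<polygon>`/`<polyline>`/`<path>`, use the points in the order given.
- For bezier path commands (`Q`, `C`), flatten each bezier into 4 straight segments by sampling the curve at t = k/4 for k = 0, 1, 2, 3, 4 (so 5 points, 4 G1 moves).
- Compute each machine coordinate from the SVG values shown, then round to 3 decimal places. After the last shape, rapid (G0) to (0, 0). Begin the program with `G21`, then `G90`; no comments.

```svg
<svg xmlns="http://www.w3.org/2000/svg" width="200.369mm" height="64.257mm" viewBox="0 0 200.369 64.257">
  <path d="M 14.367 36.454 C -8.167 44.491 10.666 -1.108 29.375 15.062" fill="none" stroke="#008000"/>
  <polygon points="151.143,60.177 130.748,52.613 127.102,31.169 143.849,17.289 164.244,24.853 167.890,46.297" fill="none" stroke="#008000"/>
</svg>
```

1 u = 1 mm; y_m = 64.257 − y.

[1] `<path>` cubic bezier, #008000→engrave S288 F2083: (14.367,27.803) → (4.575,30.029) → (6.405,41.549) → (15.968,51.544) → (29.375,49.195)

[2] `<polygon>` regular polygon, #008000→engrave S288 F2083: (151.143,4.080) → (130.748,11.644) → (127.102,33.088) → (143.849,46.968) → (164.244,39.404) → (167.890,17.960) → (151.143,4.080) (closed)

G21
G90
G0 X14.367 Y27.803
M3 S288
G1 X4.575 Y30.029 F2083
G1 X6.405 Y41.549 F2083
G1 X15.968 Y51.544 F2083
G1 X29.375 Y49.195 F2083
M5
G0 X151.143 Y4.080
M3 S288
G1 X130.748 Y11.644 F2083
G1 X127.102 Y33.088 F2083
G1 X143.849 Y46.968 F2083
G1 X164.244 Y39.404 F2083
G1 X167.890 Y17.960 F2083
G1 X151.143 Y4.080 F2083
M5
G0 X0.000 Y0.000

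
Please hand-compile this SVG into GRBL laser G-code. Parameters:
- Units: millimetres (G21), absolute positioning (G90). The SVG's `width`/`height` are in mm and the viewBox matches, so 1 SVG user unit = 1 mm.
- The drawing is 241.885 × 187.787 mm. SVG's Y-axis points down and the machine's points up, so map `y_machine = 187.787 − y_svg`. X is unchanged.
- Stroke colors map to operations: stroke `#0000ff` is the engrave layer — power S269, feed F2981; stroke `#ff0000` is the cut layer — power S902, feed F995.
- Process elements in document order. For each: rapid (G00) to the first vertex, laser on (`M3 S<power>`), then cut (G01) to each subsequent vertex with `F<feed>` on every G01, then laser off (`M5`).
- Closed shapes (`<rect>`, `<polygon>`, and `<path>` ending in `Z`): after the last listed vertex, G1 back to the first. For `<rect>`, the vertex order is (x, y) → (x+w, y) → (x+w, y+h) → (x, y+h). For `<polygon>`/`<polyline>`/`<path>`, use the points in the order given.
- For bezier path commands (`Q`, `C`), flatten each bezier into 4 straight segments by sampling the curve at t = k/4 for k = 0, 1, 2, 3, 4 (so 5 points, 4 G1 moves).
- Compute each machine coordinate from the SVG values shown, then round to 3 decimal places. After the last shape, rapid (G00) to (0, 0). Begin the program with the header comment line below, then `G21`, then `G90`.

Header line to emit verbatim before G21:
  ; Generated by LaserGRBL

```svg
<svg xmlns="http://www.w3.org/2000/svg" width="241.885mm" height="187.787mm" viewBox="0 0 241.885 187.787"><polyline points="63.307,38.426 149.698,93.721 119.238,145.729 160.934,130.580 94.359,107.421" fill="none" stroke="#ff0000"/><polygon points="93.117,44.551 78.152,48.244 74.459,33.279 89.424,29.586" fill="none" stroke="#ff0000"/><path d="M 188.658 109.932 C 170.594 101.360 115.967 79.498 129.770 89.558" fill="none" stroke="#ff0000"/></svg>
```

; Generated by LaserGRBL
G21
G90
G00 X63.307 Y149.361
M3 S902
G01 X149.698 Y94.066 F995
G01 X119.238 Y42.058 F995
G01 X160.934 Y57.207 F995
G01 X94.359 Y80.366 F995
M5
G00 X93.117 Y143.236
M3 S902
G01 X78.152 Y139.543 F995
G01 X74.459 Y154.508 F995
G01 X89.424 Y158.201 F995
G01 X93.117 Y143.236 F995
M5
G00 X188.658 Y77.855
M3 S902
G01 X169.895 Y86.069 F995
G01 X147.264 Y95.029 F995
G01 X130.608 Y100.495 F995
G01 X129.770 Y98.229 F995
M5
G00 X0.000 Y0.000

1 u = 1 mm; y_m = 187.787 − y.

[1] `<polyline>` open polyline, #ff0000→cut S902 F995: (63.307,149.361) → (149.698,94.066) → (119.238,42.058) → (160.934,57.207) → (94.359,80.366)

[2] `<polygon>` regular polygon, #ff0000→cut S902 F995: (93.117,143.236) → (78.152,139.543) → (74.459,154.508) → (89.424,158.201) → (93.117,143.236) (closed)

[3] `<path>` cubic bezier, #ff0000→cut S902 F995: (188.658,77.855) → (169.895,86.069) → (147.264,95.029) → (130.608,100.495) → (129.770,98.229)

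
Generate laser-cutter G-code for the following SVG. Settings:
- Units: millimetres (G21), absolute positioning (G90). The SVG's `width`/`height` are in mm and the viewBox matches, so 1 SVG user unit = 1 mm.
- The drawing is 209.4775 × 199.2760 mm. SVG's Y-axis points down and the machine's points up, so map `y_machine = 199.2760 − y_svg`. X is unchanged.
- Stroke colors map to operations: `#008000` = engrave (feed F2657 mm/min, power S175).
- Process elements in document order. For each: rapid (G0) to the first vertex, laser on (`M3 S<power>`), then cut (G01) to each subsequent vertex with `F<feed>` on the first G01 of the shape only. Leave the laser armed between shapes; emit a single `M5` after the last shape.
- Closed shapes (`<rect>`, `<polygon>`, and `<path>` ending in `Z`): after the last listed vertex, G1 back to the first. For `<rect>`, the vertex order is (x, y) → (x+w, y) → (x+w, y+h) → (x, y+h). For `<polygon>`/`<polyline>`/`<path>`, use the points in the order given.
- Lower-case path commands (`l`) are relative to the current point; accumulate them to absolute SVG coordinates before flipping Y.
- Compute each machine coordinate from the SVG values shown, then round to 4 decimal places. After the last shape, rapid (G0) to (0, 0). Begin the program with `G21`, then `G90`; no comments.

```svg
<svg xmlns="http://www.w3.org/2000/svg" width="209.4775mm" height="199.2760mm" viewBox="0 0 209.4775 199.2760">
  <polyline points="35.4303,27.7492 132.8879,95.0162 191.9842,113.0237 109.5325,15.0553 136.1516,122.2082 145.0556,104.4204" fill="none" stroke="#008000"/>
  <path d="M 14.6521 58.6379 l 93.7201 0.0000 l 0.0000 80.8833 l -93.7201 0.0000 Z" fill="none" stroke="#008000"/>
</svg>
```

G21
G90
G0 X35.4303 Y171.5268
M3 S175
G01 X132.8879 Y104.2598 F2657
G01 X191.9842 Y86.2523
G01 X109.5325 Y184.2207
G01 X136.1516 Y77.0678
G01 X145.0556 Y94.8556
G0 X14.6521 Y140.6381
M3 S175
G01 X108.3722 Y140.6381 F2657
G01 X108.3722 Y59.7548
G01 X14.6521 Y59.7548
G01 X14.6521 Y140.6381
M5
G0 X0.0000 Y0.0000

Since the viewBox matches the mm dimensions, user units are millimetres directly. The only transform is the Y-flip y_m = 199.2760 − y_svg.

Shape 1 is a open polyline drawn with `<polyline>`. Its stroke #008000 means engrave at S175, F2657. After flipping Y the toolpath is (35.4303,171.5268) → (132.8879,104.2598) → (191.9842,86.2523) → (109.5325,184.2207) → (136.1516,77.0678) → (145.0556,94.8556).

Shape 2 is a rectangle drawn with `<path>`. Its stroke #008000 means engrave at S175, F2657. After flipping Y the toolpath is (14.6521,140.6381) → (108.3722,140.6381) → (108.3722,59.7548) → (14.6521,59.7548) → (14.6521,140.6381), returning to the start.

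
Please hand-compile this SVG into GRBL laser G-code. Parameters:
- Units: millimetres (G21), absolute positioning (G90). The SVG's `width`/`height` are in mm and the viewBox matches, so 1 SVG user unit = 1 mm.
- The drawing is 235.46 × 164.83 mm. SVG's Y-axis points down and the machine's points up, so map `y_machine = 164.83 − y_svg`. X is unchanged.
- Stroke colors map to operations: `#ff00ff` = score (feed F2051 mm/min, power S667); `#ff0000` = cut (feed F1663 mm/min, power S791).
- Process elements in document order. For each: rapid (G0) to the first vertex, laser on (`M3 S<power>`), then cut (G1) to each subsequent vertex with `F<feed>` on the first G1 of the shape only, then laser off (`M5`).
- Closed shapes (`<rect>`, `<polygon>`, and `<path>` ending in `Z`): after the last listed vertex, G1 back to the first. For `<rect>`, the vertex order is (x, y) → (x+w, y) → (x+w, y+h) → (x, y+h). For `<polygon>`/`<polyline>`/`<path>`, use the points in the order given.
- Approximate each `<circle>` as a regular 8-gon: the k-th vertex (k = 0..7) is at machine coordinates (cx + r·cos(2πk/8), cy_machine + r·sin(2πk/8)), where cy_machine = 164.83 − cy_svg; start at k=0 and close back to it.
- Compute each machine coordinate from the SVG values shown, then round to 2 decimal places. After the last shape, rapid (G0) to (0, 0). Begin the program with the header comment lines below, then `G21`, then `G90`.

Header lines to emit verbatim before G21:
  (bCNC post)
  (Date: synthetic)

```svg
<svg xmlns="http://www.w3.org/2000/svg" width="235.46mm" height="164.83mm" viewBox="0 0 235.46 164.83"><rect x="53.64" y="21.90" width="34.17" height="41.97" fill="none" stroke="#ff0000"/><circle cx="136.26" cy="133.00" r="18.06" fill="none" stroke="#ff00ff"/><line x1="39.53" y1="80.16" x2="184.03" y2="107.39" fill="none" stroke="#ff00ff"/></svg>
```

1 u = 1 mm; y_m = 164.83 − y.

[1] `<rect>` rectangle, #ff0000→cut S791 F1663: (53.64,142.93) → (87.81,142.93) → (87.81,100.96) → (53.64,100.96) → (53.64,142.93) (closed)

[2] `<circle>` circle, #ff00ff→score S667 F2051: (154.32,31.83) → (149.03,44.60) → (136.26,49.89) → (123.49,44.60) → (118.20,31.83) → (123.49,19.06) → (136.26,13.77) → (149.03,19.06) → (154.32,31.83) (closed)

[3] `<line>` line segment, #ff00ff→score S667 F2051: (39.53,84.67) → (184.03,57.44)

(bCNC post)
(Date: synthetic)
G21
G90
G0 X53.64 Y142.93
M3 S791
G1 X87.81 Y142.93 F1663
G1 X87.81 Y100.96
G1 X53.64 Y100.96
G1 X53.64 Y142.93
M5
G0 X154.32 Y31.83
M3 S667
G1 X149.03 Y44.60 F2051
G1 X136.26 Y49.89
G1 X123.49 Y44.60
G1 X118.20 Y31.83
G1 X123.49 Y19.06
G1 X136.26 Y13.77
G1 X149.03 Y19.06
G1 X154.32 Y31.83
M5
G0 X39.53 Y84.67
M3 S667
G1 X184.03 Y57.44 F2051
M5
G0 X0.00 Y0.00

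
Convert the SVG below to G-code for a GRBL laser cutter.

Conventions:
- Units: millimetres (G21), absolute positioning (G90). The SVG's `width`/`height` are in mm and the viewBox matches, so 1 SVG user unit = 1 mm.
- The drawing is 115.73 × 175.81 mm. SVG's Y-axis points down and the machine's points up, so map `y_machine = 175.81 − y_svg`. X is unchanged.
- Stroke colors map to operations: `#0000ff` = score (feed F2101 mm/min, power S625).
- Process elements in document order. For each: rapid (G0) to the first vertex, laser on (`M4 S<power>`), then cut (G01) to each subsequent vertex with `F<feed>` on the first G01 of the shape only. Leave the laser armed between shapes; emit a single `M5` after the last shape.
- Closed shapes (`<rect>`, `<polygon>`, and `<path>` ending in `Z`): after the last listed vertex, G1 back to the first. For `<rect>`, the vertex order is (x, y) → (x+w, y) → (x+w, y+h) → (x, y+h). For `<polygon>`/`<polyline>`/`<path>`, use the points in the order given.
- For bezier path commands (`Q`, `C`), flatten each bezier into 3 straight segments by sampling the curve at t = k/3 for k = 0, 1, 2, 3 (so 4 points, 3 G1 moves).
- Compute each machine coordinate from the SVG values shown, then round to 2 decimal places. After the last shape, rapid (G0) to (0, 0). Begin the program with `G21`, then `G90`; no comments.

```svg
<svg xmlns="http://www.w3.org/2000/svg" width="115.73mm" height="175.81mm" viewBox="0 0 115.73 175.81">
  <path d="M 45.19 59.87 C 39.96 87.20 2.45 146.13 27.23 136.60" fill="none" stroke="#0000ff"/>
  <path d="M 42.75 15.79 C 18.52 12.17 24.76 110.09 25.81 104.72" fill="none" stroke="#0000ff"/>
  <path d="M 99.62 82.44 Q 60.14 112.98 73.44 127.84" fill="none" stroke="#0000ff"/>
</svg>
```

G21
G90
G0 X45.19 Y115.94
M4 S625
G01 X32.70 Y81.78 F2101
G01 X19.71 Y48.79
G01 X27.23 Y39.21
G0 X42.75 Y160.02
M4 S625
G01 X27.36 Y137.38 F2101
G01 X24.35 Y92.56
G01 X25.81 Y71.09
G0 X99.62 Y93.37
M4 S625
G01 X79.16 Y74.75 F2101
G01 X70.44 Y59.62
G01 X73.44 Y47.97
M5
G0 X0.00 Y0.00

1 u = 1 mm; y_m = 175.81 − y.

[1] `<path>` cubic bezier, #0000ff→score S625 F2101: (45.19,115.94) → (32.70,81.78) → (19.71,48.79) → (27.23,39.21)

[2] `<path>` cubic bezier, #0000ff→score S625 F2101: (42.75,160.02) → (27.36,137.38) → (24.35,92.56) → (25.81,71.09)

[3] `<path>` quadratic bezier, #0000ff→score S625 F2101: (99.62,93.37) → (79.16,74.75) → (70.44,59.62) → (73.44,47.97)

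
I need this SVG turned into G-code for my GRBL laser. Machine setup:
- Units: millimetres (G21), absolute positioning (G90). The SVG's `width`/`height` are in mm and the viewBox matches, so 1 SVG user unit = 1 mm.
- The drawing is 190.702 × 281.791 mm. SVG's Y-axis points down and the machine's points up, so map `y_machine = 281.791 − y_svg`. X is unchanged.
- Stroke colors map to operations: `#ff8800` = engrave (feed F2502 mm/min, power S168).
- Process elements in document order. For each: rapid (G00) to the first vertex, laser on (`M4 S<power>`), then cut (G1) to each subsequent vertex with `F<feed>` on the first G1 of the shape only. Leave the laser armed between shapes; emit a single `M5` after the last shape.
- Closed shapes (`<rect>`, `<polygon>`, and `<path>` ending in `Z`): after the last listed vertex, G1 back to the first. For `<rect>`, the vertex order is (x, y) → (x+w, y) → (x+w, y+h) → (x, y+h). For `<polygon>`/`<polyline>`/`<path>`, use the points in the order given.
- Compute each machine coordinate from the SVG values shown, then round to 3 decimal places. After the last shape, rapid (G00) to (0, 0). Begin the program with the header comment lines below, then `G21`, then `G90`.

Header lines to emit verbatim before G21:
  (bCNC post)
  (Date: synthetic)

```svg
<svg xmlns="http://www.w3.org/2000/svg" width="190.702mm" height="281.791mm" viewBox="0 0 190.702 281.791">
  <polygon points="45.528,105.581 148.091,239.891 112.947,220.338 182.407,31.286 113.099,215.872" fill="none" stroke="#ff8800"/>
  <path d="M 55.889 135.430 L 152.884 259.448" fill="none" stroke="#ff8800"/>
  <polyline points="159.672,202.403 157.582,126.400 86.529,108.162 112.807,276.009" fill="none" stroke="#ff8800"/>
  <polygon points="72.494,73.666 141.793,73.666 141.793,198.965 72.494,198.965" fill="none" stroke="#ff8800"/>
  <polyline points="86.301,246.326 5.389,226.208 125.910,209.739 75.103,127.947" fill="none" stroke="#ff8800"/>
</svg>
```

(bCNC post)
(Date: synthetic)
G21
G90
G00 X45.528 Y176.210
M4 S168
G1 X148.091 Y41.900 F2502
G1 X112.947 Y61.453
G1 X182.407 Y250.505
G1 X113.099 Y65.919
G1 X45.528 Y176.210
G00 X55.889 Y146.361
M4 S168
G1 X152.884 Y22.343 F2502
G00 X159.672 Y79.388
M4 S168
G1 X157.582 Y155.391 F2502
G1 X86.529 Y173.629
G1 X112.807 Y5.782
G00 X72.494 Y208.125
M4 S168
G1 X141.793 Y208.125 F2502
G1 X141.793 Y82.826
G1 X72.494 Y82.826
G1 X72.494 Y208.125
G00 X86.301 Y35.465
M4 S168
G1 X5.389 Y55.583 F2502
G1 X125.910 Y72.052
G1 X75.103 Y153.844
M5
G00 X0.000 Y0.000

Since the viewBox matches the mm dimensions, user units are millimetres directly. The only transform is the Y-flip y_m = 281.791 − y_svg.

Shape 1 is a closed polygon drawn with `<polygon>`. Its stroke #ff8800 means engrave at S168, F2502. After flipping Y the toolpath is (45.528,176.210) → (148.091,41.900) → (112.947,61.453) → (182.407,250.505) → (113.099,65.919) → (45.528,176.210), returning to the start.

Shape 2 is a line segment drawn with `<path>`. Its stroke #ff8800 means engrave at S168, F2502. After flipping Y the toolpath is (55.889,146.361) → (152.884,22.343).

Shape 3 is a open polyline drawn with `<polyline>`. Its stroke #ff8800 means engrave at S168, F2502. After flipping Y the toolpath is (159.672,79.388) → (157.582,155.391) → (86.529,173.629) → (112.807,5.782).

Shape 4 is a rectangle drawn with `<polygon>`. Its stroke #ff8800 means engrave at S168, F2502. After flipping Y the toolpath is (72.494,208.125) → (141.793,208.125) → (141.793,82.826) → (72.494,82.826) → (72.494,208.125), returning to the start.

Shape 5 is a open polyline drawn with `<polyline>`. Its stroke #ff8800 means engrave at S168, F2502. After flipping Y the toolpath is (86.301,35.465) → (5.389,55.583) → (125.910,72.052) → (75.103,153.844).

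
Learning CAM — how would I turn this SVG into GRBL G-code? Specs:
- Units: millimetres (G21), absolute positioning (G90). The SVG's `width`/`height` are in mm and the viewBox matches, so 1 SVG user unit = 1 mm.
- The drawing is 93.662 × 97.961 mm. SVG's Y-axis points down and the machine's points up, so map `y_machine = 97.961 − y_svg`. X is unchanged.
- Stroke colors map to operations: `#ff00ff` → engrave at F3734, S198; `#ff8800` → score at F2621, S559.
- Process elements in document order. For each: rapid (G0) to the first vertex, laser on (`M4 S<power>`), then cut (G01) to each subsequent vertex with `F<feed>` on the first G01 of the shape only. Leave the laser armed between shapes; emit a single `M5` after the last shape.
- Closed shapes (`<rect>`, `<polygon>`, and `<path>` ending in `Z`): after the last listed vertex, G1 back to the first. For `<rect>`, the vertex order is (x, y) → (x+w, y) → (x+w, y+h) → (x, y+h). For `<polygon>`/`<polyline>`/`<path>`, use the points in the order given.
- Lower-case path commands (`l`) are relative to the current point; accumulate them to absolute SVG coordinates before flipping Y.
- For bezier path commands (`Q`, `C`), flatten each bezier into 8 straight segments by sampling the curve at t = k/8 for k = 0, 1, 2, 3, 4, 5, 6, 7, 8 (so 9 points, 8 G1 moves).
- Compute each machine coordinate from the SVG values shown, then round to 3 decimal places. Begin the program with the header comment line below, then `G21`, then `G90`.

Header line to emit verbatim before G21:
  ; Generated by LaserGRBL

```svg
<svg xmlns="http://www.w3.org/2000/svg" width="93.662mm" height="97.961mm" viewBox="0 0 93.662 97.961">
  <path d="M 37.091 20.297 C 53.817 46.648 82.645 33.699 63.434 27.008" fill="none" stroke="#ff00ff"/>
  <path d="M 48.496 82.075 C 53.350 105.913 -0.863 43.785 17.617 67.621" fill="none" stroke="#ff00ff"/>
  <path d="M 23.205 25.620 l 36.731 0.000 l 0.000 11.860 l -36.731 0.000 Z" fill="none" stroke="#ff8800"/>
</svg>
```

; Generated by LaserGRBL
G21
G90
G0 X37.091 Y77.664
M4 S198
G01 X43.813 Y69.536 F3734
G01 X50.965 Y64.558
G01 X57.842 Y62.196
G01 X63.739 Y61.918
G01 X67.951 Y63.188
G01 X69.775 Y65.473
G01 X68.504 Y68.240
G01 X63.434 Y70.953
G0 X48.496 Y15.886
M4 S198
G01 X47.805 Y10.641 F3734
G01 X43.120 Y11.440
G01 X35.986 Y16.269
G01 X27.947 Y23.112
G01 X20.546 Y29.956
G01 X15.328 Y34.785
G01 X13.837 Y35.585
G01 X17.617 Y30.340
G0 X23.205 Y72.341
M4 S559
G01 X59.936 Y72.341 F2621
G01 X59.936 Y60.481
G01 X23.205 Y60.481
G01 X23.205 Y72.341
M5

Since the viewBox matches the mm dimensions, user units are millimetres directly. The only transform is the Y-flip y_m = 97.961 − y_svg.

Shape 1 is a cubic bezier drawn with `<path>`. Its stroke #ff00ff means engrave at S198, F3734. After flipping Y the toolpath is (37.091,77.664) → (43.813,69.536) → (50.965,64.558) → (57.842,62.196) → (63.739,61.918) → (67.951,63.188) → (69.775,65.473) → (68.504,68.240) → (63.434,70.953).

Shape 2 is a cubic bezier drawn with `<path>`. Its stroke #ff00ff means engrave at S198, F3734. After flipping Y the toolpath is (48.496,15.886) → (47.805,10.641) → (43.120,11.440) → (35.986,16.269) → (27.947,23.112) → (20.546,29.956) → (15.328,34.785) → (13.837,35.585) → (17.617,30.340).

Shape 3 is a rectangle drawn with `<path>`. Its stroke #ff8800 means score at S559, F2621. After flipping Y the toolpath is (23.205,72.341) → (59.936,72.341) → (59.936,60.481) → (23.205,60.481) → (23.205,72.341), returning to the start.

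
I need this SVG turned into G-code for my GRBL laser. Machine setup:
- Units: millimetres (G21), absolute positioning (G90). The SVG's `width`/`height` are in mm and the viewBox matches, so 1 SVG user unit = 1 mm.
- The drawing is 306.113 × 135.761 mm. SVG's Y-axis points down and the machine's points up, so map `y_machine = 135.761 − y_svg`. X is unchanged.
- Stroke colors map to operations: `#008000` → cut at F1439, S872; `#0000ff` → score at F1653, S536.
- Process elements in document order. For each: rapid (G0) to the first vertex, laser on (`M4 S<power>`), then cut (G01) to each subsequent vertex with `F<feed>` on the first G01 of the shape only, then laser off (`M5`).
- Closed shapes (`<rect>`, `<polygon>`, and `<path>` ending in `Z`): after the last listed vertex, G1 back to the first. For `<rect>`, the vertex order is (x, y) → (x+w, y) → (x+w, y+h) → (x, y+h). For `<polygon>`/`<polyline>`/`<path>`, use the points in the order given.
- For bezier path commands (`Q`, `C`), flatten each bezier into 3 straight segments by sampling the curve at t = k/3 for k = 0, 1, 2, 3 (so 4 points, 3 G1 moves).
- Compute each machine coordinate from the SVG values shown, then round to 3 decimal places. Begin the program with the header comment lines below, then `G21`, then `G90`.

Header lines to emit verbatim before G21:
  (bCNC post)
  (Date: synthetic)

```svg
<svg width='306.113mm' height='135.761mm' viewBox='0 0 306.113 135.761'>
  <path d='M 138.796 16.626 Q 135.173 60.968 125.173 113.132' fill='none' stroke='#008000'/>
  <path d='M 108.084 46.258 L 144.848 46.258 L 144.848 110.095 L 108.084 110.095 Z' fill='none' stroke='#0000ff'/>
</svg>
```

(bCNC post)
(Date: synthetic)
G21
G90
G0 X138.796 Y119.135
M4 S872
G01 X135.672 Y88.705 F1439
G01 X131.131 Y56.536
G01 X125.173 Y22.629
M5
G0 X108.084 Y89.503
M4 S536
G01 X144.848 Y89.503 F1653
G01 X144.848 Y25.666
G01 X108.084 Y25.666
G01 X108.084 Y89.503
M5

Since the viewBox matches the mm dimensions, user units are millimetres directly. The only transform is the Y-flip y_m = 135.761 − y_svg.

Shape 1 is a quadratic bezier drawn with `<path>`. Its stroke #008000 means cut at S872, F1439. After flipping Y the toolpath is (138.796,119.135) → (135.672,88.705) → (131.131,56.536) → (125.173,22.629).

Shape 2 is a rectangle drawn with `<path>`. Its stroke #0000ff means score at S536, F1653. After flipping Y the toolpath is (108.084,89.503) → (144.848,89.503) → (144.848,25.666) → (108.084,25.666) → (108.084,89.503), returning to the start.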